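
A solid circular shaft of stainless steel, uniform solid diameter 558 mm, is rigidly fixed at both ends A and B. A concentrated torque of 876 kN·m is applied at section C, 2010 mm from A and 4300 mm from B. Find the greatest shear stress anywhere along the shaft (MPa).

17.5 MPa

With uniform GJ and both ends fixed, compatibility θ_AC = θ_CB gives T_A·a = T_B·b, together with T_A + T_B = T₀.
T_A = T₀·b/(a+b) = 876000·4300/6310 = 597000 N·m; T_B = 279000 N·m.
τ in each portion: τ_AC = 1.75×10^7 Pa, τ_CB = 8.18×10^6 Pa; maximum is in AC.
τ_max = T_AC·r/J = 597000·0.279/9.52×10^-3 = 1.750×10^7 Pa.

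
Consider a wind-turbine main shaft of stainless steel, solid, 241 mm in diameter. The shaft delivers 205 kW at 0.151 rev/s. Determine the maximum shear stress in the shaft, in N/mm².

ω = 2π·0.151 = 0.9488 rad/s, so T = P/ω = 205×10³ / 0.9488 = 216100 N·m.
J = πd⁴/32 = π(0.241)⁴/32 = 3.312×10^-4 m⁴.
τ_max = T·r/J = 216100 × 0.120 / 3.312×10^-4 = 7.862×10^7 Pa.

78.6 N/mm²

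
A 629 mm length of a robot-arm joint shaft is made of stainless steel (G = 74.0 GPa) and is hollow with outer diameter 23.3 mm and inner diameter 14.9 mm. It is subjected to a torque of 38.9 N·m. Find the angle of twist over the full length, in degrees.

0.786°

J = π(d_o⁴ − d_i⁴)/32 = π(0.0233⁴ − 0.0149⁴)/32 = 2.410×10^-8 m⁴.
θ = T·L/(G·J) = 38.90 × 0.629 / (74.0×10⁹ × 2.410×10^-8) = 0.01372 rad.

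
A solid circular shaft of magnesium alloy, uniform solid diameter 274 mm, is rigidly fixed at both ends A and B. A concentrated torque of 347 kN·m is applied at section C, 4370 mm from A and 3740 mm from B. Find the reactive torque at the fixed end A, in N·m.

160000 N·m

With uniform GJ and both ends fixed, compatibility θ_AC = θ_CB gives T_A·a = T_B·b, together with T_A + T_B = T₀.
T_A = T₀·b/(a+b) = 347000·3740/8110 = 160000 N·m; T_B = 187000 N·m.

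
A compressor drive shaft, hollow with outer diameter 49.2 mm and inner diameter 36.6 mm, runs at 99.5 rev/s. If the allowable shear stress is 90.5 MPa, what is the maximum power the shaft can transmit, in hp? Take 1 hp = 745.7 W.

J = π(d_o⁴ − d_i⁴)/32 = π(0.0492⁴ − 0.0366⁴)/32 = 3.991×10^-7 m⁴.
T_max = τ_allow·J/r = 9.05×10^7 × 3.991×10^-7 / 0.0246 = 1468 N·m.
ω = 2π·99.5 = 625.2 rad/s, so P_max = T_max·ω = 9.179×10^5 W.

1230 hp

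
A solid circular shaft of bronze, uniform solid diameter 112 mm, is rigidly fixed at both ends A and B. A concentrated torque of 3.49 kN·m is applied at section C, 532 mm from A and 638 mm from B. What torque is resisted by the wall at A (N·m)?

With uniform GJ and both ends fixed, compatibility θ_AC = θ_CB gives T_A·a = T_B·b, together with T_A + T_B = T₀.
T_A = T₀·b/(a+b) = 3490·638/1170 = 1903 N·m; T_B = 1587 N·m.

1900 N·m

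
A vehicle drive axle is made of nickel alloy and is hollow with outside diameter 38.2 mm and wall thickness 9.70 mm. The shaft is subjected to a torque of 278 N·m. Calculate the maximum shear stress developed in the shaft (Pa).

2.70e7 Pa

J = π(d_o⁴ − d_i⁴)/32 = π(0.0382⁴ − 0.0188⁴)/32 = 1.968×10^-7 m⁴.
τ_max = T·r/J = 278.0 × 0.0191 / 1.968×10^-7 = 2.698×10^7 Pa.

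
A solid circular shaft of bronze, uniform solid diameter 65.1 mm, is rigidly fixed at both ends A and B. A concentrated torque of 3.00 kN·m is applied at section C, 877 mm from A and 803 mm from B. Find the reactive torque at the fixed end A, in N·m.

1430 N·m

With uniform GJ and both ends fixed, compatibility θ_AC = θ_CB gives T_A·a = T_B·b, together with T_A + T_B = T₀.
T_A = T₀·b/(a+b) = 3000·803/1680 = 1434 N·m; T_B = 1566 N·m.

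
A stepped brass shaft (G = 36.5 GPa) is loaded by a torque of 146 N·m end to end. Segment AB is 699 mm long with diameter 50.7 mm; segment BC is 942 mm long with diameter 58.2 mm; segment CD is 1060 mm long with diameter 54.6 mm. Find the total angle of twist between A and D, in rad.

J_AB = π(0.0507)⁴/32 = 6.49×10^-7 m⁴; J_BC = π(0.0582)⁴/32 = 1.13×10^-6 m⁴; J_CD = π(0.0546)⁴/32 = 8.73×10^-7 m⁴.
θ = (T/G)·Σ L_i/J_i = (146.0/36.5×10⁹)·(0.699/6.49×10^-7 + 0.942/1.13×10^-6 + 1.06/8.73×10^-7) = 0.01251 rad.

0.0125 rad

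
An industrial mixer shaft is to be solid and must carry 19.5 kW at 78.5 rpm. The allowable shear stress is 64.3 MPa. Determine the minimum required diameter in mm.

ω = 2π·78.5/60 = 8.221 rad/s, so T = P/ω = 19.5×10³ / 8.221 = 2372 N·m.
For a solid shaft τ_max = 16T/(πd³), so d = (16T/(π τ_allow))^(1/3) = (16·2372/(π·6.43×10^7))^(1/3) = 0.05728 m.

57.3 mm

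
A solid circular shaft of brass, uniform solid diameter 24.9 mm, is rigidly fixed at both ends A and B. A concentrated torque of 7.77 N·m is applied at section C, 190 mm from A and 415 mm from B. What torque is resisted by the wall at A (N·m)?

With uniform GJ and both ends fixed, compatibility θ_AC = θ_CB gives T_A·a = T_B·b, together with T_A + T_B = T₀.
T_A = T₀·b/(a+b) = 7.770·415/605.0 = 5.330 N·m; T_B = 2.440 N·m.

5.33 N·m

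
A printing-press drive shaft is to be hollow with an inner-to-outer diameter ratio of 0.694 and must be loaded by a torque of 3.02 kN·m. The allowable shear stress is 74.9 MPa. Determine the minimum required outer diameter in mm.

For a hollow shaft with d_i/d_o = 0.694: τ_max = 16T/(π d_o³ (1−k⁴)), so d_o = [16T/(π τ_allow (1−k⁴))]^(1/3) = [16·3020/(π·7.49×10^7·0.7680)]^(1/3) = 0.06442 m.

64.4 mm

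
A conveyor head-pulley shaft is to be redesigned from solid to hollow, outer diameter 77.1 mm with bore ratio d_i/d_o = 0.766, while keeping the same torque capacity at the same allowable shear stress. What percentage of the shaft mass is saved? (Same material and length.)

Equal τ_max and T ⇒ the solid shaft needs d_s³ = d_o³(1−k⁴), so d_s = 77.1·(1−0.766⁴)^(1/3) = 66.98 mm.
Area ratio A_h/A_s = d_o²(1−k²)/d_s² = (1−k²)/(1−k⁴)^(2/3) = 0.5475.
Mass saving = 1 − 0.5475 = 45.2 %.

45.2 %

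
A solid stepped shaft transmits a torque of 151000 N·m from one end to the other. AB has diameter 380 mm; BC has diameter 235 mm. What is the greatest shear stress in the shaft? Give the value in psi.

8590 psi

Under the same torque, τ_max = 16T/(πd³) is largest where d is smallest — segment BC (d = 235 mm).
τ_max = 16·151000/(π·(0.235)³) = 5.926×10^7 Pa.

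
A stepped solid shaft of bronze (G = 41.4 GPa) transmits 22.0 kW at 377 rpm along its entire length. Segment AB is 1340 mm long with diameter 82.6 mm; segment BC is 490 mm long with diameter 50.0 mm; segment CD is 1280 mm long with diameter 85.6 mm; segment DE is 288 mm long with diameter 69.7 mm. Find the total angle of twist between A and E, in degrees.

ω = 2π·377/60 = 39.48 rad/s, so T = P/ω = 22.0×10³ / 39.48 = 557.3 N·m.
J_AB = π(0.0826)⁴/32 = 4.57×10^-6 m⁴; J_BC = π(0.0500)⁴/32 = 6.14×10^-7 m⁴; J_CD = π(0.0856)⁴/32 = 5.27×10^-6 m⁴; J_DE = π(0.0697)⁴/32 = 2.32×10^-6 m⁴.
θ = (T/G)·Σ L_i/J_i = (557.3/41.4×10⁹)·(1.34/4.57×10^-6 + 0.490/6.14×10^-7 + 1.28/5.27×10^-6 + 0.288/2.32×10^-6) = 0.01964 rad.

1.13°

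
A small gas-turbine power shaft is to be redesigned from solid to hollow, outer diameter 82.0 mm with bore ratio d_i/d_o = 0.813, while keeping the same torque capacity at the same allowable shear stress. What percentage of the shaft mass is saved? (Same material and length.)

Equal τ_max and T ⇒ the solid shaft needs d_s³ = d_o³(1−k⁴), so d_s = 82.0·(1−0.813⁴)^(1/3) = 67.71 mm.
Area ratio A_h/A_s = d_o²(1−k²)/d_s² = (1−k²)/(1−k⁴)^(2/3) = 0.4972.
Mass saving = 1 − 0.4972 = 50.3 %.

50.3 %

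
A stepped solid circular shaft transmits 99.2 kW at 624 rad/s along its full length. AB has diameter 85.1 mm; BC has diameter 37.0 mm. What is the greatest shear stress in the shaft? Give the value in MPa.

ω = 624 rad/s, so T = P/ω = 99.2×10³ / 624.0 = 159.0 N·m.
Under the same torque, τ_max = 16T/(πd³) is largest where d is smallest — segment BC (d = 37.0 mm).
τ_max = 16·159.0/(π·(0.0370)³) = 1.598×10^7 Pa.

16.0 MPa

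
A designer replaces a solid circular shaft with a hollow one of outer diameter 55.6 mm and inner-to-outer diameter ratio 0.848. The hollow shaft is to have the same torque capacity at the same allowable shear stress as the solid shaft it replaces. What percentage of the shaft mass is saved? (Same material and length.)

54.4 %

Equal τ_max and T ⇒ the solid shaft needs d_s³ = d_o³(1−k⁴), so d_s = 55.6·(1−0.848⁴)^(1/3) = 43.62 mm.
Area ratio A_h/A_s = d_o²(1−k²)/d_s² = (1−k²)/(1−k⁴)^(2/3) = 0.4564.
Mass saving = 1 − 0.4564 = 54.4 %.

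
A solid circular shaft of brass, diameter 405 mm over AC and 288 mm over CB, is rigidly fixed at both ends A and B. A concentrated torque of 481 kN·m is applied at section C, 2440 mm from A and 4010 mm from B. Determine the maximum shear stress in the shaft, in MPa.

Compatibility: T_A·a/J_AC = T_B·b/J_CB with T_A + T_B = T₀.
J_AC = 2.64×10^-3 m⁴, J_CB = 6.75×10^-4 m⁴, so T_A = T₀·(J_AC/a)/((J_AC/a)+(J_CB/b)) = 416200 N·m, T_B = 64760 N·m.
τ in each portion: τ_AC = 3.19×10^7 Pa, τ_CB = 1.38×10^7 Pa; maximum is in AC.
τ_max = T_AC·r/J = 416200·0.203/2.64×10^-3 = 3.191×10^7 Pa.

31.9 MPa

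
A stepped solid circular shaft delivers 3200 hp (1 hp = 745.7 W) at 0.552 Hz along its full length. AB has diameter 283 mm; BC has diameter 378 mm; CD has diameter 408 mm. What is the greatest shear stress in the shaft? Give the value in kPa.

ω = 2π·0.552 = 3.468 rad/s, so T = P/ω = 3200×745.7 / 3.468 = 688000 N·m.
Under the same torque, τ_max = 16T/(πd³) is largest where d is smallest — segment AB (d = 283 mm).
τ_max = 16·688000/(π·(0.283)³) = 1.546×10^8 Pa.

155000 kPa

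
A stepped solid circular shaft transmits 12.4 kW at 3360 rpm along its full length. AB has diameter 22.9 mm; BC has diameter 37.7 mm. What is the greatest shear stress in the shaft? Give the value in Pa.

ω = 2π·3360/60 = 351.9 rad/s, so T = P/ω = 12.4×10³ / 351.9 = 35.24 N·m.
Under the same torque, τ_max = 16T/(πd³) is largest where d is smallest — segment AB (d = 22.9 mm).
τ_max = 16·35.24/(π·(0.0229)³) = 1.495×10^7 Pa.

1.49e7 Pa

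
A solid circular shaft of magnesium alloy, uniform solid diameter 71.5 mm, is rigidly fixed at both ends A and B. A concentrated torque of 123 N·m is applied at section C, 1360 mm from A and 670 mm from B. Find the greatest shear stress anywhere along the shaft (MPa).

With uniform GJ and both ends fixed, compatibility θ_AC = θ_CB gives T_A·a = T_B·b, together with T_A + T_B = T₀.
T_A = T₀·b/(a+b) = 123.0·670/2030 = 40.60 N·m; T_B = 82.40 N·m.
τ in each portion: τ_AC = 5.66×10^5 Pa, τ_CB = 1.15×10^6 Pa; maximum is in CB.
τ_max = T_CB·r/J = 82.40·0.0357/2.57×10^-6 = 1.148×10^6 Pa.

1.15 MPa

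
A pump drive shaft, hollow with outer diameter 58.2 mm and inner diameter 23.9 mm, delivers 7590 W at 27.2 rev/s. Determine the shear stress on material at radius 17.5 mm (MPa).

0.710 MPa

ω = 2π·27.2 = 170.9 rad/s, so T = P/ω = 7590 / 170.9 = 44.41 N·m.
J = π(d_o⁴ − d_i⁴)/32 = π(0.0582⁴ − 0.0239⁴)/32 = 1.094×10^-6 m⁴.
Shear stress varies linearly with radius: τ = T·r/J = 44.41 × 0.0175 / 1.094×10^-6 = 7.102×10^5 Pa.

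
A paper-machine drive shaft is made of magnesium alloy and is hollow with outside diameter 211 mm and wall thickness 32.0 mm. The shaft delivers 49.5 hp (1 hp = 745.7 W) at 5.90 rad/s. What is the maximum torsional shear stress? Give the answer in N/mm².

ω = 5.90 rad/s, so T = P/ω = 49.5×745.7 / 5.900 = 6256 N·m.
J = π(d_o⁴ − d_i⁴)/32 = π(0.211⁴ − 0.147⁴)/32 = 1.488×10^-4 m⁴.
τ_max = T·r/J = 6256 × 0.105 / 1.488×10^-4 = 4.437×10^6 Pa.

4.44 N/mm²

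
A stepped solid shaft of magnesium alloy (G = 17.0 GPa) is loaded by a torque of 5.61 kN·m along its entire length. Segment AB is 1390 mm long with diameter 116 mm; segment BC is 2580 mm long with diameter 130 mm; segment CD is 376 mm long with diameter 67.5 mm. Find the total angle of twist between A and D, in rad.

J_AB = π(0.116)⁴/32 = 1.78×10^-5 m⁴; J_BC = π(0.130)⁴/32 = 2.80×10^-5 m⁴; J_CD = π(0.0675)⁴/32 = 2.04×10^-6 m⁴.
θ = (T/G)·Σ L_i/J_i = (5610/17.0×10⁹)·(1.39/1.78×10^-5 + 2.58/2.80×10^-5 + 0.376/2.04×10^-6) = 0.1171 rad.

0.117 rad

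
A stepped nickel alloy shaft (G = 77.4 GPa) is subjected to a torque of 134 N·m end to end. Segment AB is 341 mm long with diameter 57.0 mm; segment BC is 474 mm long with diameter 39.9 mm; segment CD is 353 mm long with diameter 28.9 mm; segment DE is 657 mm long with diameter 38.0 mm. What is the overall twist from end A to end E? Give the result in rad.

0.0183 rad

J_AB = π(0.0570)⁴/32 = 1.04×10^-6 m⁴; J_BC = π(0.0399)⁴/32 = 2.49×10^-7 m⁴; J_CD = π(0.0289)⁴/32 = 6.85×10^-8 m⁴; J_DE = π(0.0380)⁴/32 = 2.05×10^-7 m⁴.
θ = (T/G)·Σ L_i/J_i = (134.0/77.4×10⁹)·(0.341/1.04×10^-6 + 0.474/2.49×10^-7 + 0.353/6.85×10^-8 + 0.657/2.05×10^-7) = 0.01835 rad.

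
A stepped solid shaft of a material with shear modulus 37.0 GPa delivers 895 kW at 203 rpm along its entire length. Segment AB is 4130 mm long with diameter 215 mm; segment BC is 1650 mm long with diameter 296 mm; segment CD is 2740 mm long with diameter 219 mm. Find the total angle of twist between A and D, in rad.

ω = 2π·203/60 = 21.26 rad/s, so T = P/ω = 895×10³ / 21.26 = 42100 N·m.
J_AB = π(0.215)⁴/32 = 2.10×10^-4 m⁴; J_BC = π(0.296)⁴/32 = 7.54×10^-4 m⁴; J_CD = π(0.219)⁴/32 = 2.26×10^-4 m⁴.
θ = (T/G)·Σ L_i/J_i = (42100/37.0×10⁹)·(4.13/2.10×10^-4 + 1.65/7.54×10^-4 + 2.74/2.26×10^-4) = 0.03870 rad.

0.0387 rad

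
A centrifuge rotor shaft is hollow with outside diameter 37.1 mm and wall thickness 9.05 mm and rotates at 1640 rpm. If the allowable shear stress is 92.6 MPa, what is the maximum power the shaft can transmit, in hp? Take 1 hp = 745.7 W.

199 hp

J = π(d_o⁴ − d_i⁴)/32 = π(0.0371⁴ − 0.0190⁴)/32 = 1.732×10^-7 m⁴.
T_max = τ_allow·J/r = 9.26×10^7 × 1.732×10^-7 / 0.0186 = 864.6 N·m.
ω = 2π·1640/60 = 171.7 rad/s, so P_max = T_max·ω = 1.485×10^5 W.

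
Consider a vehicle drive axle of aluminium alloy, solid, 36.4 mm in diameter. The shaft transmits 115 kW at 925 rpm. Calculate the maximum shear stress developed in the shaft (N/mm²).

125 N/mm²

ω = 2π·925/60 = 96.87 rad/s, so T = P/ω = 115×10³ / 96.87 = 1187 N·m.
J = πd⁴/32 = π(0.0364)⁴/32 = 1.723×10^-7 m⁴.
τ_max = T·r/J = 1187 × 0.0182 / 1.723×10^-7 = 1.254×10^8 Pa.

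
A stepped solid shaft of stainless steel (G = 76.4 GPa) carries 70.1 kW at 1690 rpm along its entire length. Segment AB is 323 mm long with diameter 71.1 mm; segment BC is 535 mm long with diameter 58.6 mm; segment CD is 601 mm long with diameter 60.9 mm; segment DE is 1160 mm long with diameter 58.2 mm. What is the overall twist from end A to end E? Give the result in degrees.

0.614°

ω = 2π·1690/60 = 177.0 rad/s, so T = P/ω = 70.1×10³ / 177.0 = 396.1 N·m.
J_AB = π(0.0711)⁴/32 = 2.51×10^-6 m⁴; J_BC = π(0.0586)⁴/32 = 1.16×10^-6 m⁴; J_CD = π(0.0609)⁴/32 = 1.35×10^-6 m⁴; J_DE = π(0.0582)⁴/32 = 1.13×10^-6 m⁴.
θ = (T/G)·Σ L_i/J_i = (396.1/76.4×10⁹)·(0.323/2.51×10^-6 + 0.535/1.16×10^-6 + 0.601/1.35×10^-6 + 1.16/1.13×10^-6) = 0.01071 rad.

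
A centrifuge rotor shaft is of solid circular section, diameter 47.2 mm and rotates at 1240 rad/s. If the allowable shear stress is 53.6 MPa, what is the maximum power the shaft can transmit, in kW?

J = πd⁴/32 = π(0.0472)⁴/32 = 4.873×10^-7 m⁴.
T_max = τ_allow·J/r = 5.36×10^7 × 4.873×10^-7 / 0.0236 = 1107 N·m.
ω = 1240 rad/s, so P_max = T_max·ω = 1.372×10^6 W.

1370 kW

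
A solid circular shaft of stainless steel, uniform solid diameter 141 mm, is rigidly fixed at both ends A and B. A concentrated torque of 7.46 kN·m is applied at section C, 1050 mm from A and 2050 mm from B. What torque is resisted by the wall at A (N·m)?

4930 N·m

With uniform GJ and both ends fixed, compatibility θ_AC = θ_CB gives T_A·a = T_B·b, together with T_A + T_B = T₀.
T_A = T₀·b/(a+b) = 7460·2050/3100 = 4933 N·m; T_B = 2527 N·m.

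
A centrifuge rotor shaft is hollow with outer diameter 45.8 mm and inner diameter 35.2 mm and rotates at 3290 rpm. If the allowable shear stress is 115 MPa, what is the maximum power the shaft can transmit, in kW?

487 kW

J = π(d_o⁴ − d_i⁴)/32 = π(0.0458⁴ − 0.0352⁴)/32 = 2.813×10^-7 m⁴.
T_max = τ_allow·J/r = 1.15×10^8 × 2.813×10^-7 / 0.0229 = 1412 N·m.
ω = 2π·3290/60 = 344.5 rad/s, so P_max = T_max·ω = 4.866×10^5 W.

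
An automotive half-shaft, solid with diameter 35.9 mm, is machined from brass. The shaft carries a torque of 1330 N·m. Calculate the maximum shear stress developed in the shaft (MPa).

146 MPa

J = πd⁴/32 = π(0.0359)⁴/32 = 1.631×10^-7 m⁴.
τ_max = T·r/J = 1330 × 0.0180 / 1.631×10^-7 = 1.464×10^8 Pa.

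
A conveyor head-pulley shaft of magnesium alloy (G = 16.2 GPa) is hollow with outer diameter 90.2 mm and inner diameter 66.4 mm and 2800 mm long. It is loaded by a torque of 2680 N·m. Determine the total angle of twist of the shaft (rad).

J = π(d_o⁴ − d_i⁴)/32 = π(0.0902⁴ − 0.0664⁴)/32 = 4.590×10^-6 m⁴.
θ = T·L/(G·J) = 2680 × 2.80 / (16.2×10⁹ × 4.590×10^-6) = 0.1009 rad.

0.101 rad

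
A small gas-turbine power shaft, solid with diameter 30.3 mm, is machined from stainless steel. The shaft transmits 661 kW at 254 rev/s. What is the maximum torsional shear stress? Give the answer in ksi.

11.0 ksi

ω = 2π·254 = 1596 rad/s, so T = P/ω = 661×10³ / 1596 = 414.2 N·m.
J = πd⁴/32 = π(0.0303)⁴/32 = 8.275×10^-8 m⁴.
τ_max = T·r/J = 414.2 × 0.0152 / 8.275×10^-8 = 7.583×10^7 Pa.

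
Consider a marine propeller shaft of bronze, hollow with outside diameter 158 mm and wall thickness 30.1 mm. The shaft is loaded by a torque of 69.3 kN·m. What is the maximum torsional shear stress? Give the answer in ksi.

15.2 ksi

J = π(d_o⁴ − d_i⁴)/32 = π(0.158⁴ − 0.0978⁴)/32 = 5.220×10^-5 m⁴.
τ_max = T·r/J = 69300 × 0.0790 / 5.220×10^-5 = 1.049×10^8 Pa.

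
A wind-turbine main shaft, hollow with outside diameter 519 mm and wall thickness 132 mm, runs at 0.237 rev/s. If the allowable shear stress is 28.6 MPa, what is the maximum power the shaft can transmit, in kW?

J = π(d_o⁴ − d_i⁴)/32 = π(0.519⁴ − 0.255⁴)/32 = 6.708×10^-3 m⁴.
T_max = τ_allow·J/r = 2.86×10^7 × 6.708×10^-3 / 0.260 = 739300 N·m.
ω = 2π·0.237 = 1.489 rad/s, so P_max = T_max·ω = 1.101×10^6 W.

1100 kW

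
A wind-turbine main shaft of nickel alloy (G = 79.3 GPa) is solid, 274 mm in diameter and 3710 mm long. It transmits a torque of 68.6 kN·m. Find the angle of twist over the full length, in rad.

0.00580 rad

J = πd⁴/32 = π(0.274)⁴/32 = 5.534×10^-4 m⁴.
θ = T·L/(G·J) = 68600 × 3.71 / (79.3×10⁹ × 5.534×10^-4) = 5.800×10^-3 rad.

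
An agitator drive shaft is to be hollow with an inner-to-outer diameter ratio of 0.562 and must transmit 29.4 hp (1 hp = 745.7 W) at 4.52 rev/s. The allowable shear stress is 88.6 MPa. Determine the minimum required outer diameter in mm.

36.7 mm

ω = 2π·4.52 = 28.40 rad/s, so T = P/ω = 29.4×745.7 / 28.40 = 772.0 N·m.
For a hollow shaft with d_i/d_o = 0.562: τ_max = 16T/(π d_o³ (1−k⁴)), so d_o = [16T/(π τ_allow (1−k⁴))]^(1/3) = [16·772.0/(π·8.86×10^7·0.9002)]^(1/3) = 0.03667 m.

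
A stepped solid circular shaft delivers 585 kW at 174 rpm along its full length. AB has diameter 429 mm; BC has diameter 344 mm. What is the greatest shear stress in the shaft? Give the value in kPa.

4020 kPa

ω = 2π·174/60 = 18.22 rad/s, so T = P/ω = 585×10³ / 18.22 = 32110 N·m.
Under the same torque, τ_max = 16T/(πd³) is largest where d is smallest — segment BC (d = 344 mm).
τ_max = 16·32110/(π·(0.344)³) = 4.017×10^6 Pa.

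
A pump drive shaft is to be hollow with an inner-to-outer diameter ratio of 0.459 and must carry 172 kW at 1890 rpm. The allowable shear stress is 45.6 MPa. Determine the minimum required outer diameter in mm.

ω = 2π·1890/60 = 197.9 rad/s, so T = P/ω = 172×10³ / 197.9 = 869.0 N·m.
For a hollow shaft with d_i/d_o = 0.459: τ_max = 16T/(π d_o³ (1−k⁴)), so d_o = [16T/(π τ_allow (1−k⁴))]^(1/3) = [16·869.0/(π·4.56×10^7·0.9556)]^(1/3) = 0.04666 m.

46.7 mm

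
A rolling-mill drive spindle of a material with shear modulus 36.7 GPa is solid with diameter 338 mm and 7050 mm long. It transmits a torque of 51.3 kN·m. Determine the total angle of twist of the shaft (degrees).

0.441°

J = πd⁴/32 = π(0.338)⁴/32 = 1.281×10^-3 m⁴.
θ = T·L/(G·J) = 51300 × 7.05 / (36.7×10⁹ × 1.281×10^-3) = 7.691×10^-3 rad.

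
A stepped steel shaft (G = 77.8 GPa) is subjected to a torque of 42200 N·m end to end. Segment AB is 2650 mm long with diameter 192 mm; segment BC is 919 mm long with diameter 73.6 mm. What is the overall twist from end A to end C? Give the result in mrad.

J_AB = π(0.192)⁴/32 = 1.33×10^-4 m⁴; J_BC = π(0.0736)⁴/32 = 2.88×10^-6 m⁴.
θ = (T/G)·Σ L_i/J_i = (42200/77.8×10⁹)·(2.65/1.33×10^-4 + 0.919/2.88×10^-6) = 0.1838 rad.

184 mrad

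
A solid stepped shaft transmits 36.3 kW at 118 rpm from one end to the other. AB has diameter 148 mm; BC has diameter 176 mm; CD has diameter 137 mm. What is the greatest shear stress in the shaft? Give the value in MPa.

ω = 2π·118/60 = 12.36 rad/s, so T = P/ω = 36.3×10³ / 12.36 = 2938 N·m.
Under the same torque, τ_max = 16T/(πd³) is largest where d is smallest — segment CD (d = 137 mm).
τ_max = 16·2938/(π·(0.137)³) = 5.818×10^6 Pa.

5.82 MPa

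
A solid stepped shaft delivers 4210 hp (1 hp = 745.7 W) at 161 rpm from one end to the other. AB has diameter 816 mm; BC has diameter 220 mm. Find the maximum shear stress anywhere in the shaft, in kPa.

89100 kPa

ω = 2π·161/60 = 16.86 rad/s, so T = P/ω = 4210×745.7 / 16.86 = 186200 N·m.
Under the same torque, τ_max = 16T/(πd³) is largest where d is smallest — segment BC (d = 220 mm).
τ_max = 16·186200/(π·(0.220)³) = 8.906×10^7 Pa.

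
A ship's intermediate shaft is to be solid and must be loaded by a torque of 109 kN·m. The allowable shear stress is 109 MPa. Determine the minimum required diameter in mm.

For a solid shaft τ_max = 16T/(πd³), so d = (16T/(π τ_allow))^(1/3) = (16·109000/(π·1.09×10^8))^(1/3) = 0.1721 m.

172 mm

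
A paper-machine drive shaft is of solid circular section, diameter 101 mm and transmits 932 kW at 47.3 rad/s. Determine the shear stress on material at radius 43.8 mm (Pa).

8.45e7 Pa

ω = 47.3 rad/s, so T = P/ω = 932×10³ / 47.30 = 19700 N·m.
J = πd⁴/32 = π(0.101)⁴/32 = 1.022×10^-5 m⁴.
Shear stress varies linearly with radius: τ = T·r/J = 19700 × 0.0438 / 1.022×10^-5 = 8.448×10^7 Pa.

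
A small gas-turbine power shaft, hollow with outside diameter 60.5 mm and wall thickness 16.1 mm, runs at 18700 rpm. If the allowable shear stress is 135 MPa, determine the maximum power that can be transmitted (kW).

J = π(d_o⁴ − d_i⁴)/32 = π(0.0605⁴ − 0.0283⁴)/32 = 1.252×10^-6 m⁴.
T_max = τ_allow·J/r = 1.35×10^8 × 1.252×10^-6 / 0.0302 = 5589 N·m.
ω = 2π·18700/60 = 1958 rad/s, so P_max = T_max·ω = 1.094×10^7 W.

10900 kW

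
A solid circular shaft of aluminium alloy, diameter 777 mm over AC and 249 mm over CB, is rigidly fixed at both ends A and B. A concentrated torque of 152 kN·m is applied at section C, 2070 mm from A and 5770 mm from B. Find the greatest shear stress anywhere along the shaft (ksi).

Compatibility: T_A·a/J_AC = T_B·b/J_CB with T_A + T_B = T₀.
J_AC = 0.0358 m⁴, J_CB = 3.77×10^-4 m⁴, so T_A = T₀·(J_AC/a)/((J_AC/a)+(J_CB/b)) = 151400 N·m, T_B = 572.9 N·m.
τ in each portion: τ_AC = 1.64×10^6 Pa, τ_CB = 1.89×10^5 Pa; maximum is in AC.
τ_max = T_AC·r/J = 151400·0.389/0.0358 = 1.644×10^6 Pa.

0.238 ksi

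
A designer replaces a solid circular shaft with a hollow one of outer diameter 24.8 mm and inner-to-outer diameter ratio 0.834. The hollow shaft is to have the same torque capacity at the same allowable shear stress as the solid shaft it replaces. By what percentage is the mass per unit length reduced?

52.7 %

Equal τ_max and T ⇒ the solid shaft needs d_s³ = d_o³(1−k⁴), so d_s = 24.8·(1−0.834⁴)^(1/3) = 19.89 mm.
Area ratio A_h/A_s = d_o²(1−k²)/d_s² = (1−k²)/(1−k⁴)^(2/3) = 0.4731.
Mass saving = 1 − 0.4731 = 52.7 %.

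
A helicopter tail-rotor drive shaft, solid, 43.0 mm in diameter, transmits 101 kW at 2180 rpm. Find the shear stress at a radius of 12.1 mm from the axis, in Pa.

ω = 2π·2180/60 = 228.3 rad/s, so T = P/ω = 101×10³ / 228.3 = 442.4 N·m.
J = πd⁴/32 = π(0.0430)⁴/32 = 3.356×10^-7 m⁴.
Shear stress varies linearly with radius: τ = T·r/J = 442.4 × 0.0121 / 3.356×10^-7 = 1.595×10^7 Pa.

1.59e7 Pa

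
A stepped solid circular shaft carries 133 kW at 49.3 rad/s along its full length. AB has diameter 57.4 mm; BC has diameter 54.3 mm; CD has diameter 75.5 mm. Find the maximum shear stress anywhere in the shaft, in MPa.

ω = 49.3 rad/s, so T = P/ω = 133×10³ / 49.30 = 2698 N·m.
Under the same torque, τ_max = 16T/(πd³) is largest where d is smallest — segment BC (d = 54.3 mm).
τ_max = 16·2698/(π·(0.0543)³) = 8.582×10^7 Pa.

85.8 MPa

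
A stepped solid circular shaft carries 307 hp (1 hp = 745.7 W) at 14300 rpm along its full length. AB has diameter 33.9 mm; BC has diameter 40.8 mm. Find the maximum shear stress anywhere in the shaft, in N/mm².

20.0 N/mm²

ω = 2π·14300/60 = 1497 rad/s, so T = P/ω = 307×745.7 / 1497 = 152.9 N·m.
Under the same torque, τ_max = 16T/(πd³) is largest where d is smallest — segment AB (d = 33.9 mm).
τ_max = 16·152.9/(π·(0.0339)³) = 1.999×10^7 Pa.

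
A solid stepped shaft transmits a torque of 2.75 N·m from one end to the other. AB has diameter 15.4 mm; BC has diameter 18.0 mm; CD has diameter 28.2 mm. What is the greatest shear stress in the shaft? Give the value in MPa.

Under the same torque, τ_max = 16T/(πd³) is largest where d is smallest — segment AB (d = 15.4 mm).
τ_max = 16·2.750/(π·(0.0154)³) = 3.835×10^6 Pa.

3.83 MPa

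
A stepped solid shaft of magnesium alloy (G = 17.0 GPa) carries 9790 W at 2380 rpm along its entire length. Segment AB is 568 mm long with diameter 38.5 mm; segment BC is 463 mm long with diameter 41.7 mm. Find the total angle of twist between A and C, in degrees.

ω = 2π·2380/60 = 249.2 rad/s, so T = P/ω = 9790 / 249.2 = 39.28 N·m.
J_AB = π(0.0385)⁴/32 = 2.16×10^-7 m⁴; J_BC = π(0.0417)⁴/32 = 2.97×10^-7 m⁴.
θ = (T/G)·Σ L_i/J_i = (39.28/17.0×10⁹)·(0.568/2.16×10^-7 + 0.463/2.97×10^-7) = 9.688×10^-3 rad.

0.555°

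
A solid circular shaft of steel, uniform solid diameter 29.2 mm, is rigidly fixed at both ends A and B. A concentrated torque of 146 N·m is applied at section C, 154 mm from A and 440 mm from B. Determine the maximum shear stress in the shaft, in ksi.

3.21 ksi

With uniform GJ and both ends fixed, compatibility θ_AC = θ_CB gives T_A·a = T_B·b, together with T_A + T_B = T₀.
T_A = T₀·b/(a+b) = 146.0·440/594.0 = 108.1 N·m; T_B = 37.85 N·m.
τ in each portion: τ_AC = 2.21×10^7 Pa, τ_CB = 7.74×10^6 Pa; maximum is in AC.
τ_max = T_AC·r/J = 108.1·0.0146/7.14×10^-8 = 2.212×10^7 Pa.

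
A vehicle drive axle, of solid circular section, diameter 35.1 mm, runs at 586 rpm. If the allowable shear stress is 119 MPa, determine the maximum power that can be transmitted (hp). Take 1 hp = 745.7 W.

83.1 hp

J = πd⁴/32 = π(0.0351)⁴/32 = 1.490×10^-7 m⁴.
T_max = τ_allow·J/r = 1.19×10^8 × 1.490×10^-7 / 0.0175 = 1010 N·m.
ω = 2π·586/60 = 61.37 rad/s, so P_max = T_max·ω = 6.200×10^4 W.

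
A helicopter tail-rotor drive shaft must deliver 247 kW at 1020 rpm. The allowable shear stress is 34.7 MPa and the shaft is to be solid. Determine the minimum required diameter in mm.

69.8 mm

ω = 2π·1020/60 = 106.8 rad/s, so T = P/ω = 247×10³ / 106.8 = 2312 N·m.
For a solid shaft τ_max = 16T/(πd³), so d = (16T/(π τ_allow))^(1/3) = (16·2312/(π·3.47×10^7))^(1/3) = 0.06975 m.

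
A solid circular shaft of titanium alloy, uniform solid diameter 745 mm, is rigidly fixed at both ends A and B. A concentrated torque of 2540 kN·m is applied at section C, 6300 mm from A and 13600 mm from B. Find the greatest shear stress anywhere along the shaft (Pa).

With uniform GJ and both ends fixed, compatibility θ_AC = θ_CB gives T_A·a = T_B·b, together with T_A + T_B = T₀.
T_A = T₀·b/(a+b) = 2.540e6·13600/19900 = 1.736e6 N·m; T_B = 804100 N·m.
τ in each portion: τ_AC = 2.14×10^7 Pa, τ_CB = 9.90×10^6 Pa; maximum is in AC.
τ_max = T_AC·r/J = 1.736e6·0.372/0.0302 = 2.138×10^7 Pa.

2.14e7 Pa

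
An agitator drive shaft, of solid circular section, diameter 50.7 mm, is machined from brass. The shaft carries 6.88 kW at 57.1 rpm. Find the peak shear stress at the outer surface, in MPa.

45.0 MPa

ω = 2π·57.1/60 = 5.979 rad/s, so T = P/ω = 6.88×10³ / 5.979 = 1151 N·m.
J = πd⁴/32 = π(0.0507)⁴/32 = 6.487×10^-7 m⁴.
τ_max = T·r/J = 1151 × 0.0254 / 6.487×10^-7 = 4.496×10^7 Pa.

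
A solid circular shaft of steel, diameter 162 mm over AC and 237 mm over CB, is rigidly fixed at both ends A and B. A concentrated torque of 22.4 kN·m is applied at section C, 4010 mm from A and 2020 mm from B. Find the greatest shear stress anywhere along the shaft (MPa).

Compatibility: T_A·a/J_AC = T_B·b/J_CB with T_A + T_B = T₀.
J_AC = 6.76×10^-5 m⁴, J_CB = 3.10×10^-4 m⁴, so T_A = T₀·(J_AC/a)/((J_AC/a)+(J_CB/b)) = 2219 N·m, T_B = 20180 N·m.
τ in each portion: τ_AC = 2.66×10^6 Pa, τ_CB = 7.72×10^6 Pa; maximum is in CB.
τ_max = T_CB·r/J = 20180·0.118/3.10×10^-4 = 7.721×10^6 Pa.

7.72 MPa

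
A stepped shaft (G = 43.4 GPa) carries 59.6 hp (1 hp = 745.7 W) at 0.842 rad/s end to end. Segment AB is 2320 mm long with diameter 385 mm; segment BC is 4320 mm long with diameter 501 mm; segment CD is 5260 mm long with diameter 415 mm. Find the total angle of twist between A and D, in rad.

0.00435 rad

ω = 0.842 rad/s, so T = P/ω = 59.6×745.7 / 0.8420 = 52780 N·m.
J_AB = π(0.385)⁴/32 = 2.16×10^-3 m⁴; J_BC = π(0.501)⁴/32 = 6.19×10^-3 m⁴; J_CD = π(0.415)⁴/32 = 2.91×10^-3 m⁴.
θ = (T/G)·Σ L_i/J_i = (52780/43.4×10⁹)·(2.32/2.16×10^-3 + 4.32/6.19×10^-3 + 5.26/2.91×10^-3) = 4.354×10^-3 rad.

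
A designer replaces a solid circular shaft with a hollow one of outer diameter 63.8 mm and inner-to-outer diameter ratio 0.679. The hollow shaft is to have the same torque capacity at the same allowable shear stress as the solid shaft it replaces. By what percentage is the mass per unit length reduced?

36.8 %

Equal τ_max and T ⇒ the solid shaft needs d_s³ = d_o³(1−k⁴), so d_s = 63.8·(1−0.679⁴)^(1/3) = 58.92 mm.
Area ratio A_h/A_s = d_o²(1−k²)/d_s² = (1−k²)/(1−k⁴)^(2/3) = 0.6320.
Mass saving = 1 − 0.6320 = 36.8 %.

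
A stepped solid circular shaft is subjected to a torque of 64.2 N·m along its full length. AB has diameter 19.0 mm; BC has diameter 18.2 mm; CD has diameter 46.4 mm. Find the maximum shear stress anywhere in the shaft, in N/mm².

54.2 N/mm²

Under the same torque, τ_max = 16T/(πd³) is largest where d is smallest — segment BC (d = 18.2 mm).
τ_max = 16·64.20/(π·(0.0182)³) = 5.424×10^7 Pa.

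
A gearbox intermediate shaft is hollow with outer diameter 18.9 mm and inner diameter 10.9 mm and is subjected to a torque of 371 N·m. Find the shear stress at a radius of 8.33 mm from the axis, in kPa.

J = π(d_o⁴ − d_i⁴)/32 = π(0.0189⁴ − 0.0109⁴)/32 = 1.114×10^-8 m⁴.
Shear stress varies linearly with radius: τ = T·r/J = 371.0 × 0.00833 / 1.114×10^-8 = 2.774×10^8 Pa.

277000 kPa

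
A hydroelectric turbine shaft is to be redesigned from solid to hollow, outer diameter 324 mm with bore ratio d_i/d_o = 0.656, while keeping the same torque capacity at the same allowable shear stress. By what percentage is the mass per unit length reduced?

Equal τ_max and T ⇒ the solid shaft needs d_s³ = d_o³(1−k⁴), so d_s = 324·(1−0.656⁴)^(1/3) = 302.6 mm.
Area ratio A_h/A_s = d_o²(1−k²)/d_s² = (1−k²)/(1−k⁴)^(2/3) = 0.6530.
Mass saving = 1 − 0.6530 = 34.7 %.

34.7 %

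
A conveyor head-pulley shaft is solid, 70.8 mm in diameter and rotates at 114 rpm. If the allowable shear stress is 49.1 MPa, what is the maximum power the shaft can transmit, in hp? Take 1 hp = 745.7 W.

J = πd⁴/32 = π(0.0708)⁴/32 = 2.467×10^-6 m⁴.
T_max = τ_allow·J/r = 4.91×10^7 × 2.467×10^-6 / 0.0354 = 3421 N·m.
ω = 2π·114/60 = 11.94 rad/s, so P_max = T_max·ω = 4.085×10^4 W.

54.8 hp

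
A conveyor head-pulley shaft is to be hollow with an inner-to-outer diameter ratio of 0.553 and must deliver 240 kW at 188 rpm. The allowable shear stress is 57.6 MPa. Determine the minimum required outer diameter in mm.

106 mm

ω = 2π·188/60 = 19.69 rad/s, so T = P/ω = 240×10³ / 19.69 = 12190 N·m.
For a hollow shaft with d_i/d_o = 0.553: τ_max = 16T/(π d_o³ (1−k⁴)), so d_o = [16T/(π τ_allow (1−k⁴))]^(1/3) = [16·12190/(π·5.76×10^7·0.9065)]^(1/3) = 0.1059 m.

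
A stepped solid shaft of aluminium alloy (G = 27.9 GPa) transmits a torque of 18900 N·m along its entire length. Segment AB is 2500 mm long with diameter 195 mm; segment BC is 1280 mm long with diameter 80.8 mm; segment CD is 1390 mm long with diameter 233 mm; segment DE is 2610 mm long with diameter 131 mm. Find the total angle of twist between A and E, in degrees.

J_AB = π(0.195)⁴/32 = 1.42×10^-4 m⁴; J_BC = π(0.0808)⁴/32 = 4.18×10^-6 m⁴; J_CD = π(0.233)⁴/32 = 2.89×10^-4 m⁴; J_DE = π(0.131)⁴/32 = 2.89×10^-5 m⁴.
θ = (T/G)·Σ L_i/J_i = (18900/27.9×10⁹)·(2.50/1.42×10^-4 + 1.28/4.18×10^-6 + 1.39/2.89×10^-4 + 2.61/2.89×10^-5) = 0.2836 rad.

16.2°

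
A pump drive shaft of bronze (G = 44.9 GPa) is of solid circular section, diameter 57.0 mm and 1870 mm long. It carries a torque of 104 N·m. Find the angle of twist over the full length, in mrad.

J = πd⁴/32 = π(0.0570)⁴/32 = 1.036×10^-6 m⁴.
θ = T·L/(G·J) = 104.0 × 1.87 / (44.9×10⁹ × 1.036×10^-6) = 4.180×10^-3 rad.

4.18 mrad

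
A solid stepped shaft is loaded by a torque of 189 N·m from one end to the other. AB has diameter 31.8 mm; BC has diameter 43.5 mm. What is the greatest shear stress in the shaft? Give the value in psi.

Under the same torque, τ_max = 16T/(πd³) is largest where d is smallest — segment AB (d = 31.8 mm).
τ_max = 16·189.0/(π·(0.0318)³) = 2.993×10^7 Pa.

4340 psi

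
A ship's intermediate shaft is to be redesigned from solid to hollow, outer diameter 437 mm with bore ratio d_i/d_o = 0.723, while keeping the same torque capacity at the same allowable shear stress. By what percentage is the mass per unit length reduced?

41.0 %

Equal τ_max and T ⇒ the solid shaft needs d_s³ = d_o³(1−k⁴), so d_s = 437·(1−0.723⁴)^(1/3) = 392.9 mm.
Area ratio A_h/A_s = d_o²(1−k²)/d_s² = (1−k²)/(1−k⁴)^(2/3) = 0.5904.
Mass saving = 1 − 0.5904 = 41.0 %.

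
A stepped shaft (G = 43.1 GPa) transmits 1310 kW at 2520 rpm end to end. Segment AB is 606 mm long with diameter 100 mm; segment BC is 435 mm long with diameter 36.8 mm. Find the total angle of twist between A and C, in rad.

0.285 rad

ω = 2π·2520/60 = 263.9 rad/s, so T = P/ω = 1310×10³ / 263.9 = 4964 N·m.
J_AB = π(0.100)⁴/32 = 9.82×10^-6 m⁴; J_BC = π(0.0368)⁴/32 = 1.80×10^-7 m⁴.
θ = (T/G)·Σ L_i/J_i = (4964/43.1×10⁹)·(0.606/9.82×10^-6 + 0.435/1.80×10^-7) = 0.2854 rad.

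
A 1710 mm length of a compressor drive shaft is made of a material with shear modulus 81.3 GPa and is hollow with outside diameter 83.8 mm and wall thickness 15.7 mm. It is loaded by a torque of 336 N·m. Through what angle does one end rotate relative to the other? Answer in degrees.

J = π(d_o⁴ − d_i⁴)/32 = π(0.0838⁴ − 0.0524⁴)/32 = 4.101×10^-6 m⁴.
θ = T·L/(G·J) = 336.0 × 1.71 / (81.3×10⁹ × 4.101×10^-6) = 1.723×10^-3 rad.

0.0987°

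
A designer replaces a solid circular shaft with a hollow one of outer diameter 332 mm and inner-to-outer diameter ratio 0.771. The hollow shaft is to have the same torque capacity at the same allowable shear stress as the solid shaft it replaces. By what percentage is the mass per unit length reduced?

45.8 %

Equal τ_max and T ⇒ the solid shaft needs d_s³ = d_o³(1−k⁴), so d_s = 332·(1−0.771⁴)^(1/3) = 287.1 mm.
Area ratio A_h/A_s = d_o²(1−k²)/d_s² = (1−k²)/(1−k⁴)^(2/3) = 0.5423.
Mass saving = 1 − 0.5423 = 45.8 %.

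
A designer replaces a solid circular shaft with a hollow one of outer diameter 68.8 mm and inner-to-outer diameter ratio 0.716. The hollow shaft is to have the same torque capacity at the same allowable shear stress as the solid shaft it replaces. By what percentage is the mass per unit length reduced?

40.3 %

Equal τ_max and T ⇒ the solid shaft needs d_s³ = d_o³(1−k⁴), so d_s = 68.8·(1−0.716⁴)^(1/3) = 62.15 mm.
Area ratio A_h/A_s = d_o²(1−k²)/d_s² = (1−k²)/(1−k⁴)^(2/3) = 0.5972.
Mass saving = 1 − 0.5972 = 40.3 %.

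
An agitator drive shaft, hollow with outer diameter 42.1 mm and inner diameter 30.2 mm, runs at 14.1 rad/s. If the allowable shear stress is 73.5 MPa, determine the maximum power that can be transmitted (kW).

J = π(d_o⁴ − d_i⁴)/32 = π(0.0421⁴ − 0.0302⁴)/32 = 2.267×10^-7 m⁴.
T_max = τ_allow·J/r = 7.35×10^7 × 2.267×10^-7 / 0.0210 = 791.7 N·m.
ω = 14.1 rad/s, so P_max = T_max·ω = 1.116×10^4 W.

11.2 kW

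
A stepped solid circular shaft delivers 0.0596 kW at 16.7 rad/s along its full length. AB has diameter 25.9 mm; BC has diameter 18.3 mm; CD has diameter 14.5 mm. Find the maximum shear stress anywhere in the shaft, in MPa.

ω = 16.7 rad/s, so T = P/ω = 0.0596×10³ / 16.70 = 3.569 N·m.
Under the same torque, τ_max = 16T/(πd³) is largest where d is smallest — segment CD (d = 14.5 mm).
τ_max = 16·3.569/(π·(0.0145)³) = 5.962×10^6 Pa.

5.96 MPa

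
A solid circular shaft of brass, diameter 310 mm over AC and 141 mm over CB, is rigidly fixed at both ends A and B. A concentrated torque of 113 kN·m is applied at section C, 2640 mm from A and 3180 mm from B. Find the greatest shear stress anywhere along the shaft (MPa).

18.7 MPa

Compatibility: T_A·a/J_AC = T_B·b/J_CB with T_A + T_B = T₀.
J_AC = 9.07×10^-4 m⁴, J_CB = 3.88×10^-5 m⁴, so T_A = T₀·(J_AC/a)/((J_AC/a)+(J_CB/b)) = 109100 N·m, T_B = 3877 N·m.
τ in each portion: τ_AC = 1.87×10^7 Pa, τ_CB = 7.04×10^6 Pa; maximum is in AC.
τ_max = T_AC·r/J = 109100·0.155/9.07×10^-4 = 1.866×10^7 Pa.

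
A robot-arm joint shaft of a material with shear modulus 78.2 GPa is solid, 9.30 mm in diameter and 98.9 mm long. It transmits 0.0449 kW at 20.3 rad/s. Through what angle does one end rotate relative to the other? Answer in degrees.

ω = 20.3 rad/s, so T = P/ω = 0.0449×10³ / 20.30 = 2.212 N·m.
J = πd⁴/32 = π(0.00930)⁴/32 = 7.344×10^-10 m⁴.
θ = T·L/(G·J) = 2.212 × 0.0989 / (78.2×10⁹ × 7.344×10^-10) = 3.809×10^-3 rad.

0.218°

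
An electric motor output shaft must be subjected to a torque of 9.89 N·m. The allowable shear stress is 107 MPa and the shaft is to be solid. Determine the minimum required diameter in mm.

7.78 mm

For a solid shaft τ_max = 16T/(πd³), so d = (16T/(π τ_allow))^(1/3) = (16·9.890/(π·1.07×10^8))^(1/3) = 0.007779 m.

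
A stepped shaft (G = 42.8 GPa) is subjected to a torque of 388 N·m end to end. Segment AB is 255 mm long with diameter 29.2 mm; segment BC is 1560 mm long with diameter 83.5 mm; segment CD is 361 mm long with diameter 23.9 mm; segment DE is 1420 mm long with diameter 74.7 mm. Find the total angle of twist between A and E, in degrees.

8.12°

J_AB = π(0.0292)⁴/32 = 7.14×10^-8 m⁴; J_BC = π(0.0835)⁴/32 = 4.77×10^-6 m⁴; J_CD = π(0.0239)⁴/32 = 3.20×10^-8 m⁴; J_DE = π(0.0747)⁴/32 = 3.06×10^-6 m⁴.
θ = (T/G)·Σ L_i/J_i = (388.0/42.8×10⁹)·(0.255/7.14×10^-8 + 1.56/4.77×10^-6 + 0.361/3.20×10^-8 + 1.42/3.06×10^-6) = 0.1417 rad.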